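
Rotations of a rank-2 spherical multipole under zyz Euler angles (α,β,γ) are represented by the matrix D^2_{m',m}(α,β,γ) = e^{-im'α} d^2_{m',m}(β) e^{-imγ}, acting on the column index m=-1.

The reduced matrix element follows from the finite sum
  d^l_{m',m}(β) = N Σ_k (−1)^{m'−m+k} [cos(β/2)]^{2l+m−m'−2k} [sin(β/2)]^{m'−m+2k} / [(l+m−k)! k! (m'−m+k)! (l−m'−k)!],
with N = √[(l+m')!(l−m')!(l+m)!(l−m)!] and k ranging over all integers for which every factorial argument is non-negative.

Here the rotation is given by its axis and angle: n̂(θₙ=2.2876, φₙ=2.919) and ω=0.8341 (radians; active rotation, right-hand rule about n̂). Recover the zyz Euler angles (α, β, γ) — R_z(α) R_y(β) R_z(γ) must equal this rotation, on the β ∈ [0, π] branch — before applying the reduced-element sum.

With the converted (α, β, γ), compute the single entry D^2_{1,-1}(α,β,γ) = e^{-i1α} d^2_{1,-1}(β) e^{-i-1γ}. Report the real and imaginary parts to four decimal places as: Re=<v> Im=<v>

Re=-0.2211 Im=-0.1055

Axis–angle → zyz. n̂ = (sinθₙcosφₙ, sinθₙsinφₙ, cosθₙ) = (-0.735309, +0.166432, -0.656978), ω = 0.8341.
R = I cosω + sinω [n̂]ₓ + (1−cosω) n̂n̂ᵀ gives
  R = [+0.849272, +0.446459, +0.281801; -0.526778, +0.680934, +0.508757; +0.035251, -0.580519, +0.813483]
β = atan2(√(R₁₃²+R₂₃²), R₃₃) = 0.620680; α = atan2(R₂₃, R₁₃) mod 2π = 1.064962; γ = atan2(R₃₂, −R₃₁) mod 2π = 4.651740
Split into d^2_{1,-1}(β=0.6207) × two z-phases.
Half-angle: c=0.952230, s=0.305382. N=√(6·1·1·6)=6.000000
The bounds max(0,m−m')=0 and min(l+m,l−m')=1 give 2 terms
  k=0: (−1)^2·6.0000/(2)·0.9522^2·0.3054^2 = +0.253684
  k=1: (−1)^3·6.0000/(6)·0.9522^0·0.3054^4 = -0.008697
d^2_{1,-1}(0.6207) = +0.253684 -0.008697 = +0.244987
Phases: e^{-i·(1)·1.0650}=+0.484537-0.874771i, e^{-i·(-1)·4.6517}=-0.060611-0.998161i ⇒ D=-0.221108-0.105497i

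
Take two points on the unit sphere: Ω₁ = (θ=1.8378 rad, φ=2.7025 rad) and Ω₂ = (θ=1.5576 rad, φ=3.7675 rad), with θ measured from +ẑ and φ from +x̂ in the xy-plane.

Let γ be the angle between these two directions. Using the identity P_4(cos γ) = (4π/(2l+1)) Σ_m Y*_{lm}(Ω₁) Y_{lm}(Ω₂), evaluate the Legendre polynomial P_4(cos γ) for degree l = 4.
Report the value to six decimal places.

-0.229246

Addition theorem: P_4(cos γ) = (4π/9) Σ_m Y*_{lm}(Ω₁) Y_{lm}(Ω₂), m = −4…4:
  m=-4: (-0.07068 - 0.37649j) × (-0.35537 - 0.26346j) = -0.07407 + 0.15241j  (running Σ = -0.07407 + 0.15241j)
  m=-3: (0.07433 - 0.28689j) × (0.00499 + 0.01574j) = 0.00489 - 0.00026j  (running Σ = -0.06919 + 0.15215j)
  m=-2: (-0.10190 + 0.12281j) × (-0.10476 + 0.31721j) = -0.02828 - 0.04519j  (running Σ = -0.09747 + 0.10696j)
  m=-1: (-0.27383 + 0.12861j) × (0.01517 - 0.01097j) = -0.00274 + 0.00495j  (running Σ = -0.10021 + 0.11192j)
  m=0: (0.11438 + 0.00000j) × (0.31680 + 0.00000j) = 0.03624 + 0.00000j  (running Σ = -0.06397 + 0.11192j)
  m=1: (0.27383 + 0.12861j) × (-0.01517 - 0.01097j) = -0.00274 - 0.00495j  (running Σ = -0.06672 + 0.10696j)
  m=2: (-0.10190 - 0.12281j) × (-0.10476 - 0.31721j) = -0.02828 + 0.04519j  (running Σ = -0.09500 + 0.15215j)
  m=3: (-0.07433 - 0.28689j) × (-0.00499 + 0.01574j) = 0.00489 + 0.00026j  (running Σ = -0.09011 + 0.15241j)
  m=4: (-0.07068 + 0.37649j) × (-0.35537 + 0.26346j) = -0.07407 - 0.15241j  (running Σ = -0.16419 + 0.00000j)
Accumulated sum -0.16419 + 0.00000j; after 4π/(2l+1) scaling, -0.22925 + 0.00000j ⇒ P_4 = -0.229246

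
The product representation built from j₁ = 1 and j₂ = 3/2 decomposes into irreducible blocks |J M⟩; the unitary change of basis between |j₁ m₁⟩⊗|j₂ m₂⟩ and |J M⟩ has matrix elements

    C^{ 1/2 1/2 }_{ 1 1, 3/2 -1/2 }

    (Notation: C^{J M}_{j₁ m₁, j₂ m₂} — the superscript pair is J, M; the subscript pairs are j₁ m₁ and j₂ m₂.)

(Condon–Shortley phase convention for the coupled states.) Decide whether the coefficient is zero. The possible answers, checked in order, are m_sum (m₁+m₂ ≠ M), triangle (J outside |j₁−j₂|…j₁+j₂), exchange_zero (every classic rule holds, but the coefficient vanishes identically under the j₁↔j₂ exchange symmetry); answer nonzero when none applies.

m-sum: m₁+m₂ = 1+(-1/2) = 1/2, M = 1/2  ✓
triangle: |j₁−j₂| = 1/2 ≤ J = 1/2 ≤ j₁+j₂ = 5/2  ✓
exchange: j₁≠j₂ or m₁≠m₂ — the exchange symmetry imposes no constraint here
value check: CG = +√(1/6) = +0.408248 ≠ 0

nonzero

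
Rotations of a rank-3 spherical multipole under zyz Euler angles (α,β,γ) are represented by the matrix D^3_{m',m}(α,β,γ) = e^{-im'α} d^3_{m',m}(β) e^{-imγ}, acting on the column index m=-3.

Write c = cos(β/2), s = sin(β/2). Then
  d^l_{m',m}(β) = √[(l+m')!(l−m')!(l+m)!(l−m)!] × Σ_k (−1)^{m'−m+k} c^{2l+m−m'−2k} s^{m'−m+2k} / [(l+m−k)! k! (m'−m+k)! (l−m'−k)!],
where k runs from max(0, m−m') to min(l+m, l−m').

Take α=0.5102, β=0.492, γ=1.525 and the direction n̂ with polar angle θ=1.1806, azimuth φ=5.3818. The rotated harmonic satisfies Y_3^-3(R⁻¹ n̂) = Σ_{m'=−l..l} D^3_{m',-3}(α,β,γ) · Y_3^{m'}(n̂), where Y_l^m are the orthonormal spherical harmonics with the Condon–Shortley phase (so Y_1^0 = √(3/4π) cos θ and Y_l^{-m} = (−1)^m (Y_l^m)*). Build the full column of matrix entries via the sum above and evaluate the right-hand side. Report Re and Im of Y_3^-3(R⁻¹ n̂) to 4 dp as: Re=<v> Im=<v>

Need the full column D^3_{m',-3} for m'=−3..3 at α=0.5102, β=0.4920, γ=1.5250.
cos(β/2)=0.969894, sin(β/2)=0.243526
d^3_{-3,-3}: single k=0 term ⇒ +0.832427;  D = +0.819336-0.147051i
d^3_{-2,-3}: single k=0 term ⇒ -0.511969;  D = -0.395575+0.325012i
d^3_{-1,-3}: single k=0 term ⇒ +0.203252;  D = +0.074031-0.189290i
d^3_{0,-3}: single k=0 term ⇒ -0.058929;  D = +0.008071+0.058373i
d^3_{1,-3}: single k=0 term ⇒ +0.012814;  D = -0.007730-0.010220i
d^3_{2,-3}: single k=0 term ⇒ -0.002035;  D = +0.001864+0.000817i
d^3_{3,-3}: single k=0 term ⇒ +0.000209;  D = -0.000208+0.000020i
Y_3^{m'}(θ=1.1806,φ=5.3818) and Σ D·Y over m':
  (+0.8193-0.1471i)·(-0.2990+0.1398i)  (-0.3956+0.3250i)·(-0.0764+0.3236i)  (+0.0740-0.1893i)·(-0.0513-0.0648i)  (+0.0081+0.0584i)·(-0.3232+0.0000i)  (-0.0077-0.0102i)·(+0.0513-0.0648i)  (+0.0019+0.0008i)·(-0.0764-0.3236i)  (-0.0002+0.0000i)·(+0.2990+0.1398i)
Y_3^-3(R⁻¹ n̂) = -0.319000-0.008996i

Re=-0.3190 Im=-0.0090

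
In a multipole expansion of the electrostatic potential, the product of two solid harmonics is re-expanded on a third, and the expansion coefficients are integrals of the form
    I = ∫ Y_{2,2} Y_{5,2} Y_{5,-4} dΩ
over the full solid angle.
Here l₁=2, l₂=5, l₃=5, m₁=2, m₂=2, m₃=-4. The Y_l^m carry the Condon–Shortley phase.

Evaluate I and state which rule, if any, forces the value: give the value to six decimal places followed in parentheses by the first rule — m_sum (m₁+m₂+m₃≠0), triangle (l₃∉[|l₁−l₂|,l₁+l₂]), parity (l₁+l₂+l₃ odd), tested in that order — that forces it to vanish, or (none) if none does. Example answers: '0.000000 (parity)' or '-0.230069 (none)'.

Checks pass: Σm=0; 12 even; l₃=5∈[3,7].
(2·2+1)(2·5+1)(2·5+1) = 605
Δ: 2! 2! 8! / 13! → 1/38610
sum: t=0:+1/2880 t=1:−1/576 t=2:+1/2880 = -1/960
3j²(2 5 5; 0 0 0) = Δ·Π!·Σ² = 10/429  (sign +1)
sum: t=0:+1/20160 = 1/20160
3j²(2 5 5; 2 2 -4) = Δ·Π!·Σ² = 12/715  (sign -1)
combine: 4πI² = 605·10/429·12/715 = 40/169
take √, sign -1: I = -0.13724032
No selection rule forces the value: the integral is nonzero (none).

-0.137240 (none)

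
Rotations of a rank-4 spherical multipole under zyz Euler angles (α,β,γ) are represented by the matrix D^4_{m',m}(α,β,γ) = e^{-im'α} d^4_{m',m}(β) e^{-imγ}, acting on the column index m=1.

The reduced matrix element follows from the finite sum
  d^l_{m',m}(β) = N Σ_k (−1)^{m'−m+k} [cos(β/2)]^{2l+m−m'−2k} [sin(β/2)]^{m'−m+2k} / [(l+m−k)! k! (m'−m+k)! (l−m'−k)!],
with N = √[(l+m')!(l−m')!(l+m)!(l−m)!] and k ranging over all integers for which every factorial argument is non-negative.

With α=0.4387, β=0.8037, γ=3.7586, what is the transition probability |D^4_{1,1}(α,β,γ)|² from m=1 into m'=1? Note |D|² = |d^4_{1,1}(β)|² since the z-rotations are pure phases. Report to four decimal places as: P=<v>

P=0.1651

D^4_{1,1}(0.4387,0.8037,3.7586) = e^{-i·1·0.4387}·d^4_{1,1}(0.8037)·e^{-i·1·3.7586}. Compute d first:
With c≡cos(β/2)=0.920339 and s≡sin(β/2)=0.391122, N=[120·6·120·6]^{1/2}=720.000000
Admissible k: 0..3 (factorial args all ≥0)
  k=0: (−1)^0·720.0000/(720)·0.9203^8·0.3911^0 = +0.514734
  k=1: (−1)^1·720.0000/(48)·0.9203^6·0.3911^2 = -1.394447
  k=2: (−1)^2·720.0000/(24)·0.9203^4·0.3911^4 = +0.503686
  k=3: (−1)^3·720.0000/(72)·0.9203^2·0.3911^6 = -0.030323
d^4_{1,1}(0.8037) = +0.514734 -1.394447 +0.503686 -0.030323 = -0.406349
|D^4_{1,1}|² = |d^4_{1,1}(β)|² = (-0.406349)² = 0.165120 (the z-rotation phases have unit modulus)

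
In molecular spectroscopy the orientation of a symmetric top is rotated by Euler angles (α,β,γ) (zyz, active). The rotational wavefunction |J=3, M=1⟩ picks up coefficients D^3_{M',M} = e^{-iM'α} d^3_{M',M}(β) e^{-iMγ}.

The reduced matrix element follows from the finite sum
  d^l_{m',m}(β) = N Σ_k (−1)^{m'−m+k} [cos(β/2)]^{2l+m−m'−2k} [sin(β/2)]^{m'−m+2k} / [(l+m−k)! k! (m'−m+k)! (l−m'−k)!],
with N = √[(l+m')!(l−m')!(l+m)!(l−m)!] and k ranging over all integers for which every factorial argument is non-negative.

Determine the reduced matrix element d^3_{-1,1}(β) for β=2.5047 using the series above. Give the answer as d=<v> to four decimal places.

d=0.1478

d^3_{-1,1}(β=2.5047) via the finite sum:
c=cos(2.504700/2)=0.313091, s=sin(2.504700/2)=0.949723; N=√[2·24·24·2]=48.000000
Admissible k: 2..4 (factorial args all ≥0)
  k=2: (−1)^0·48.0000/(8)·0.3131^4·0.9497^2 = +0.052003
  k=3: (−1)^1·48.0000/(6)·0.3131^2·0.9497^4 = -0.637999
  k=4: (−1)^2·48.0000/(48)·0.3131^0·0.9497^6 = +0.733807
d^3_{-1,1}(2.5047) = +0.052003 -0.637999 +0.733807 = +0.147811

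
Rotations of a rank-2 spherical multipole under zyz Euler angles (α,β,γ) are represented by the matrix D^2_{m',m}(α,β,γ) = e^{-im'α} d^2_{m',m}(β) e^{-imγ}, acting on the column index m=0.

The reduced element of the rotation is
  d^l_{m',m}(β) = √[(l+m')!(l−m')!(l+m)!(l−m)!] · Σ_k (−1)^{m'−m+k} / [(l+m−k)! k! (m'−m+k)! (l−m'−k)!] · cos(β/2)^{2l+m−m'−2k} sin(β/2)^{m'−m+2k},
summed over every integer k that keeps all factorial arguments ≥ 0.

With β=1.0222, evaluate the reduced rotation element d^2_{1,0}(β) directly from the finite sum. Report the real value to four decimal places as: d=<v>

d^2_{1,0}(β=1.0222) via the finite sum:
With c≡cos(β/2)=0.872207 and s≡sin(β/2)=0.489137, N=[6·1·2·2]^{1/2}=4.898979
The bounds max(0,m−m')=0 and min(l+m,l−m')=1 give 2 terms
  k=0: (−1)^1·4.8990/(2)·0.8722^3·0.4891^1 = -0.794996
  k=1: (−1)^2·4.8990/(2)·0.8722^1·0.4891^3 = +0.250027
d^2_{1,0}(1.0222) = -0.794996 +0.250027 = -0.544969

d=-0.5450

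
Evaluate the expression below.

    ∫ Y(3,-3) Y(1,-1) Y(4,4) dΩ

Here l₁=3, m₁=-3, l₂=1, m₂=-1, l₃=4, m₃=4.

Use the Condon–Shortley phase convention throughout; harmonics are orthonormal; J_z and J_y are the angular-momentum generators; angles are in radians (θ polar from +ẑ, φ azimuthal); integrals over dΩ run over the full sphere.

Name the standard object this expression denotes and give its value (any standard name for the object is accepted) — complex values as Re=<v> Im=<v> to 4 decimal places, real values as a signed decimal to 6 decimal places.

Gaunt coefficient, +0.325735

This is a Gaunt coefficient — the integral of a triple product of spherical harmonics over the sphere.
Rules hold: Σm=0, L=8 even, 2≤4≤4.
N = 7·3·9 = 189
Δ = 0!·6!·2!/9! = 1/252
Racah Σ t=0..0: t=0:+1/36 = 1/36
⇒ 3j(3 1 4; 0 0 0)² = 4/63, sgn +1
Racah Σ t=0..0: t=0:+1/1440 = 1/1440
⇒ 3j(3 1 4; -3 -1 4)² = 1/9, sgn +1
4πI² = N·(3j₀)²·(3jₘ)² = 4/3
I = +1·√(1.33333/4π) = 0.32573501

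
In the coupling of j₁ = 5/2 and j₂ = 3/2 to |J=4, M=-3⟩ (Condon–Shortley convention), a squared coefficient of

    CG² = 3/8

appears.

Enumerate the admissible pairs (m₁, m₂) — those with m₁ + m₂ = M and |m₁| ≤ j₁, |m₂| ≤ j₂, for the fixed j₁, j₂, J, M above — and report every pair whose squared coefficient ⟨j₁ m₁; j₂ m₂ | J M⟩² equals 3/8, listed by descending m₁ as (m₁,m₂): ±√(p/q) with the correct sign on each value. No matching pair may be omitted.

(-5/2,-1/2): +√(3/8)

Admissible pairs with m₁+m₂ = M = -3: (-5/2,-1/2), (-3/2,-3/2)
  (m₁,m₂)=(-3/2,-3/2): CG² = 5/8, CG = +√(5/8)
  (m₁,m₂)=(-5/2,-1/2): CG² = 3/8, CG = +√(3/8)   ← matches the target
Pairs with CG² = 3/8: (-5/2,-1/2): +√(3/8)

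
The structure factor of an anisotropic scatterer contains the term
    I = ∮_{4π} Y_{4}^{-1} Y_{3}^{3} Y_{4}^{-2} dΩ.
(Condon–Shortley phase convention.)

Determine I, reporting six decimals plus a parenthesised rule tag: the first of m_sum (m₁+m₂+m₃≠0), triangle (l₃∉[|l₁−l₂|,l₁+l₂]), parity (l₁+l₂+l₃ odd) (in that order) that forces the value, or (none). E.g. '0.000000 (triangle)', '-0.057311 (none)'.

0.000000 (parity)

l₁+l₂+l₃=11 is odd: 3j(l;000)=0 ⇒ I=0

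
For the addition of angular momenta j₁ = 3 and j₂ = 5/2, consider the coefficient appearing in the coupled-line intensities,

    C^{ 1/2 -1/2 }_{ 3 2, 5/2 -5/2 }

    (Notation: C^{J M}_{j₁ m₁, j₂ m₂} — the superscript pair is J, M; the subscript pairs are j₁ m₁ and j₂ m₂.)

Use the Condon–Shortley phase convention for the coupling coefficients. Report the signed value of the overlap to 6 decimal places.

j₁+j₂−J=5  J+j₁−j₂=1  J−j₁+j₂=0  j₁+j₂+J+1=7
(j₁±m₁, j₂±m₂, J±M) = (5,1,0,5,0,1)
P² = 4800/7
sum k=0..0:
  [0] +1/120 = 1/120
S = 1/120
C² = P²·S² = 1/21 ; C = +0.218218

+0.218218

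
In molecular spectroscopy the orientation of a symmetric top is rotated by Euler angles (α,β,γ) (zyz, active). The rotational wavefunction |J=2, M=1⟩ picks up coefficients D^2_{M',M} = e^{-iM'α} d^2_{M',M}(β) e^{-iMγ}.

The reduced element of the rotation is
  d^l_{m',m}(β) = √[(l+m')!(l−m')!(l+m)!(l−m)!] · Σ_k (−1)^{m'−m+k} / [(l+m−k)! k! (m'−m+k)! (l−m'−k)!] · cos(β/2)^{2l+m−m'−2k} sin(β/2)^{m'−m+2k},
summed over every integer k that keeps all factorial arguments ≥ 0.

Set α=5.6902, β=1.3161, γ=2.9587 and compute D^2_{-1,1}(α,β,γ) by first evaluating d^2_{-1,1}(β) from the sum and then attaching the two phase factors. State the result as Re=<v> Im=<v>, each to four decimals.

Split into d^2_{-1,1}(β=1.3161) × two z-phases.
c=cos(1.316100/2)=0.791186, s=sin(1.316100/2)=0.611575; N=√[1·6·6·1]=6.000000
Admissible k: 2..3 (factorial args all ≥0)
  k=2: (−1)^0·6.0000/(2)·0.7912^2·0.6116^2 = +0.702390
  k=3: (−1)^1·6.0000/(6)·0.7912^0·0.6116^4 = -0.139894
d^2_{-1,1}(1.3161) = +0.702390 -0.139894 = +0.562496
Phases: e^{-i·(-1)·5.6902}=+0.829276-0.558839i, e^{-i·(1)·2.9587}=-0.983322-0.181875i ⇒ D=-0.515856+0.224264i

Re=-0.5159 Im=0.2243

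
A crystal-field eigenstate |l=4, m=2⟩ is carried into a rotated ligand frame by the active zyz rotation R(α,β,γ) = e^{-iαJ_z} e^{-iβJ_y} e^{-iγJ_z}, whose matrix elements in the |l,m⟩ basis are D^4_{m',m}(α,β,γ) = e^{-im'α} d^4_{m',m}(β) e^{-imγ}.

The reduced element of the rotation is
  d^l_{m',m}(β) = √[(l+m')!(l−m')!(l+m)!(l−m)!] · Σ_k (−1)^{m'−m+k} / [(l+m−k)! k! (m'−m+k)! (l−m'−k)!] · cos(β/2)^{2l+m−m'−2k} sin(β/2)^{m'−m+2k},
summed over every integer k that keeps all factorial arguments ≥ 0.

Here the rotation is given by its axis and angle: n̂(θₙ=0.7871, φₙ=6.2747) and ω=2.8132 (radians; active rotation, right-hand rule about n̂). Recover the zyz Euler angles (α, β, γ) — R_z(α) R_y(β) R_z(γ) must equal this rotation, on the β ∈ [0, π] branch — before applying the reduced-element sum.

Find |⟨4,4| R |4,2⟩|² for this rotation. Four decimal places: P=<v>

Axis–angle → zyz. n̂ = (sinθₙcosφₙ, sinθₙsinφₙ, cosθₙ) = (+0.708284, -0.006010, +0.705902), ω = 2.8132.
R = I cosω + sinω [n̂]ₓ + (1−cosω) n̂n̂ᵀ gives
  R = [+0.029961, -0.235955, +0.971302; +0.219383, -0.946492, -0.236695; +0.975179, +0.220179, +0.023406]
β = atan2(√(R₁₃²+R₂₃²), R₃₃) = 1.547388; α = atan2(R₂₃, R₁₃) mod 2π = 6.044155; γ = atan2(R₃₂, −R₃₁) mod 2π = 2.919533
First d^4_{4,2}(β=1.5474), then the phase factors e^{-i(4)α} and e^{-i(2)γ}:
c=cos(1.547388/2)=0.715334, s=sin(1.547388/2)=0.698782; N=√[40320·1·720·2]=7619.763776
The bounds max(0,m−m')=0 and min(l+m,l−m')=0 give 1 term
  k=0: (−1)^2·7619.7638/(1440)·0.7153^6·0.6988^2 = +0.346192
d^4_{4,2}(1.5474) = +0.346192
|D^4_{4,2}|² = |d^4_{4,2}(β)|² = (+0.346192)² = 0.119849 (the z-rotation phases have unit modulus)

P=0.1198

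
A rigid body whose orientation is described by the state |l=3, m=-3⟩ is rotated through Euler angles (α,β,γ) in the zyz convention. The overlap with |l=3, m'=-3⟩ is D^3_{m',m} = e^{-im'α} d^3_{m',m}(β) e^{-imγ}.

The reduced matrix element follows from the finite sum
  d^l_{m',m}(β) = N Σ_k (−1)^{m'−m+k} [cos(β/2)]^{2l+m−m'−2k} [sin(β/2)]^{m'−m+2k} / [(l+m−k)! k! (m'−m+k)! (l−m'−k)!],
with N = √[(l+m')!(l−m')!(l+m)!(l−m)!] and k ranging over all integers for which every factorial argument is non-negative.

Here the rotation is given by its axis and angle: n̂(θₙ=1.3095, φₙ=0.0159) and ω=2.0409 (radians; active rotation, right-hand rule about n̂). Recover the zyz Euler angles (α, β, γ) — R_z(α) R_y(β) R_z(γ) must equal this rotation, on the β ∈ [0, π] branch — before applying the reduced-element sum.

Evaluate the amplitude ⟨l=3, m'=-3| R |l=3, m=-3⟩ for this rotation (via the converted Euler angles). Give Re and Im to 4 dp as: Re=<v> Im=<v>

Axis–angle → zyz. n̂ = (sinθₙcosφₙ, sinθₙsinφₙ, cosθₙ) = (+0.965934, +0.015360, +0.258333), ω = 2.0409.
R = I cosω + sinω [n̂]ₓ + (1−cosω) n̂n̂ᵀ gives
  R = [+0.902691, -0.208752, +0.376259; +0.251866, -0.452636, -0.855385; +0.348872, +0.866916, -0.356013]
β = atan2(√(R₁₃²+R₂₃²), R₃₃) = 1.934794; α = atan2(R₂₃, R₁₃) mod 2π = 5.126788; γ = atan2(R₃₂, −R₃₁) mod 2π = 1.953395
D^3_{-3,-3}(5.1268,1.9348,1.9534) = e^{-i·-3·5.1268}·d^3_{-3,-3}(1.9348)·e^{-i·-3·1.9534}. Compute d first:
With c≡cos(β/2)=0.567445 and s≡sin(β/2)=0.823411, N=[1·720·1·720]^{1/2}=720.000000
The bounds max(0,m−m')=0 and min(l+m,l−m')=0 give 1 term
  k=0: (−1)^0·720.0000/(720)·0.5674^6·0.8234^0 = +0.033384
d^3_{-3,-3}(1.9348) = +0.033384
Phases: e^{-i·(-3)·5.1268}=-0.946817+0.321772i, e^{-i·(-3)·1.9534}=+0.911861-0.410498i ⇒ D=-0.024413+0.022771i

Re=-0.0244 Im=0.0228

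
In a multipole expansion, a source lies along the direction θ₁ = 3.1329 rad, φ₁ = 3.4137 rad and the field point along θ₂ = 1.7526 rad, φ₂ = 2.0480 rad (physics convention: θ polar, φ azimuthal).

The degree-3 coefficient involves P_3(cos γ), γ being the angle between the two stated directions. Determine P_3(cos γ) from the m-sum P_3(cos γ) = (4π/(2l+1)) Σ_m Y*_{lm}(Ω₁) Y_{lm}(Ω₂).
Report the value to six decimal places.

Summing Y*_{l m}(θ₁,φ₁)·Y_{l m}(θ₂,φ₂) over m ∈ [−3, 3]; prefactor 4π/(2·3+1) = 1.795196:
  m=-3: (-0.000000-0.000000i) × (+0.393095+0.055069i) = -0.000000-0.000000i  (running Σ = -0.000000-0.000000i)
  m=-2: (-0.000066-0.000040i) × (+0.103327-0.145845i) = -0.000013+0.000006i  (running Σ = -0.000013+0.000005i)
  m=-1: (-0.010823-0.003020i) × (+0.122127+0.236195i) = -0.000608-0.002925i  (running Σ = -0.000621-0.002920i)
  m=0: (-0.746183-0.000000i) × (+0.191387+0.000000i) = -0.142810-0.000000i  (running Σ = -0.143431-0.002920i)
  m=1: (+0.010823-0.003020i) × (-0.122127+0.236195i) = -0.000608+0.002925i  (running Σ = -0.144039+0.000005i)
  m=2: (-0.000066+0.000040i) × (+0.103327+0.145845i) = -0.000013-0.000006i  (running Σ = -0.144052-0.000000i)
  m=3: (+0.000000-0.000000i) × (-0.393095+0.055069i) = -0.000000+0.000000i  (running Σ = -0.144052-0.000000i)
Accumulated sum -0.144052-0.000000i; after 4π/(2l+1) scaling, -0.258602-0.000000i ⇒ P_3 = -0.258602

-0.258602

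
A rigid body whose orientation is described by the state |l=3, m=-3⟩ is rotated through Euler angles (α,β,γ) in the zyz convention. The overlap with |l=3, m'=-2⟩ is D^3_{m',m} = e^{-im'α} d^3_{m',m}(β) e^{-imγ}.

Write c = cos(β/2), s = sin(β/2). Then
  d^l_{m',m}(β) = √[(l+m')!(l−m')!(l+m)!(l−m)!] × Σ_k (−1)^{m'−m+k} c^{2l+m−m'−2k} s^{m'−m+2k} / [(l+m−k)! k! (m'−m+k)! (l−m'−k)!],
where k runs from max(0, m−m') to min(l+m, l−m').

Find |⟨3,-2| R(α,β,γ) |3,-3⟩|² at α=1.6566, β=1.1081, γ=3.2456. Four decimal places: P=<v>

D^3_{-2,-3}(1.6566,1.1081,3.2456) = e^{-i·-2·1.6566}·d^3_{-2,-3}(1.1081)·e^{-i·-3·3.2456}. Compute d first:
c=cos(1.108100/2)=0.850401, s=sin(1.108100/2)=0.526136; N=√[1·120·1·720]=293.938769
Admissible k: 0..0 (factorial args all ≥0)
  k=0: (−1)^1·293.9388/(120)·0.8504^5·0.5261^1 = -0.573180
d^3_{-2,-3}(1.1081) = -0.573180
|D^3_{-2,-3}|² = |d^3_{-2,-3}(β)|² = (-0.573180)² = 0.328536 (the z-rotation phases have unit modulus)

P=0.3285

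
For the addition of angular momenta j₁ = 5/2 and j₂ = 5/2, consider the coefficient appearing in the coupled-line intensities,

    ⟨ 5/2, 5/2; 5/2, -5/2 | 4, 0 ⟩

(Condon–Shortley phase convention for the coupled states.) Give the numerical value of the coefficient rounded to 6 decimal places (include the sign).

+√(1/28) = +0.188982

√[9·1!4!4!/10! · 5!0!0!5!4!4!] = √(82944/7)
  +(−1)^0/∏(0,1,0,0,4,4)! = 1/576  (running 1/576)
⟨..|..⟩ = √(82944/7)·(1/576) = +0.188982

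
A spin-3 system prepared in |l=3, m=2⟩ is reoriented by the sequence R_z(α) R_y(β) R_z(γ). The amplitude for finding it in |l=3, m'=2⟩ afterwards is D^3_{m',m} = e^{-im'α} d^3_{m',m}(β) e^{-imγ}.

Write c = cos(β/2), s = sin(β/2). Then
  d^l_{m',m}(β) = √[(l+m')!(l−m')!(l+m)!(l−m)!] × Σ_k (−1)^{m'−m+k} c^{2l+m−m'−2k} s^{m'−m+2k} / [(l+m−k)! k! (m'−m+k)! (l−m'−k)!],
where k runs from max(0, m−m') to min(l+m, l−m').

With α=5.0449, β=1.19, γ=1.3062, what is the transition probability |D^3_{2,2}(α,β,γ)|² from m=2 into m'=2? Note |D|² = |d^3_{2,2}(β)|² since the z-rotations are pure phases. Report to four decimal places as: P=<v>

Split into d^3_{2,2}(β=1.1900) × two z-phases.
c=cos(1.190000/2)=0.828148, s=sin(1.190000/2)=0.560509; N=√[120·1·120·1]=120.000000
k: max(0,(2)−(2))=0 … min(3+(2),3−(2))=1
  k=0: (−1)^0·120.0000/(120)·0.8281^6·0.5605^0 = +0.322589
  k=1: (−1)^1·120.0000/(24)·0.8281^4·0.5605^2 = -0.738869
d^3_{2,2}(1.1900) = +0.322589 -0.738869 = -0.416281
|D^3_{2,2}|² = |d^3_{2,2}(β)|² = (-0.416281)² = 0.173290 (the z-rotation phases have unit modulus)

P=0.1733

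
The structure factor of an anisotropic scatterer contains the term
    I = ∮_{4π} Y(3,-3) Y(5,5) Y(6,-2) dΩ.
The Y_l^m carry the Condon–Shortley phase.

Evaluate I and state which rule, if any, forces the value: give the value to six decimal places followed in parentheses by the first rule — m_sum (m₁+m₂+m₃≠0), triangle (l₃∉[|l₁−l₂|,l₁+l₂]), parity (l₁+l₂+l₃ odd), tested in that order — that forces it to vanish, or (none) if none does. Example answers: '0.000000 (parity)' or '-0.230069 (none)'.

-0.036034 (none)

Rules hold: Σm=0, L=14 even, 2≤6≤8.
N = 7·11·13 = 1001
Δ = 2!·4!·8!/15! = 1/675675
Racah Σ t=0..2: t=0:+1/8640 t=1:−1/2304 t=2:+1/8640 = -7/34560
⇒ 3j(3 5 6; 0 0 0)² = 7/429, sgn -1
Racah Σ t=2..2: t=2:+1/1935360 = 1/1935360
⇒ 3j(3 5 6; -3 5 -2)² = 1/1001, sgn +1
4πI² = N·(3j₀)²·(3jₘ)² = 7/429
I = -1·√(0.016317/4π) = -0.03603425
No selection rule forces the value: the integral is nonzero (none).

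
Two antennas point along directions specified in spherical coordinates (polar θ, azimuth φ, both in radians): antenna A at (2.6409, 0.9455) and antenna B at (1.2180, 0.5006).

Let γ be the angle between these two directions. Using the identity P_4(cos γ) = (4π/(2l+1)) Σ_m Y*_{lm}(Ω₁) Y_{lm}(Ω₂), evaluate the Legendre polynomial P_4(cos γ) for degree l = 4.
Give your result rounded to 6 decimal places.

0.335326

Expand P_4 via completeness: Σ_{m} conj(Y_{4,m}) at Ω₁ times Y_{4,m} at Ω₂ —
  m=-4: Y*=-0.01884 - 0.01404j  Y=-0.14356 - 0.31170j  product -0.00167 + 0.00789j
  m=-3: Y*=0.11585 - 0.03648j  Y=0.02464 - 0.35654j  product -0.01015 - 0.04220j
  m=-2: Y*=-0.10644 + 0.32098j  Y=-0.02610 + 0.04076j  product -0.01030 - 0.01272j
  m=-1: Y*=-0.27835 - 0.38556j  Y=-0.29126 + 0.15934j  product 0.14251 + 0.06794j
  m=+0: Y*=0.06783 + 0.00000j  Y=-0.00875 + 0.00000j  product -0.00059 + 0.00000j
  m=+1: Y*=0.27835 - 0.38556j  Y=0.29126 + 0.15934j  product 0.14251 - 0.06794j
  m=+2: Y*=-0.10644 - 0.32098j  Y=-0.02610 - 0.04076j  product -0.01030 + 0.01272j
  m=+3: Y*=-0.11585 - 0.03648j  Y=-0.02464 - 0.35654j  product -0.01015 + 0.04220j
  m=+4: Y*=-0.01884 + 0.01404j  Y=-0.14356 + 0.31170j  product -0.00167 - 0.00789j
Total Σ_m = 0.24016 + 0.00000j. Multiply by 1.396263: 0.33533 + 0.00000j. P_4(cos γ) = 0.335326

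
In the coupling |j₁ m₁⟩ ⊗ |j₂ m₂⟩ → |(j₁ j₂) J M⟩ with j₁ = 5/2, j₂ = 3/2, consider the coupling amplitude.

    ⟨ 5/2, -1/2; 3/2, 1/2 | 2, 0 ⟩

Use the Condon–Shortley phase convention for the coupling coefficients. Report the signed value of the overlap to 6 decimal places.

−√(1/14) = -0.267261

√[5·2!3!1!/7! · 2!3!2!1!2!2!] = √(8/7)
  +(−1)^1/∏(1,1,2,1,1,0)! = -1/2  (running -1/2)
  +(−1)^2/∏(2,0,1,0,2,1)! = 1/4  (running -1/4)
⟨..|..⟩ = √(8/7)·(-1/4) = -0.267261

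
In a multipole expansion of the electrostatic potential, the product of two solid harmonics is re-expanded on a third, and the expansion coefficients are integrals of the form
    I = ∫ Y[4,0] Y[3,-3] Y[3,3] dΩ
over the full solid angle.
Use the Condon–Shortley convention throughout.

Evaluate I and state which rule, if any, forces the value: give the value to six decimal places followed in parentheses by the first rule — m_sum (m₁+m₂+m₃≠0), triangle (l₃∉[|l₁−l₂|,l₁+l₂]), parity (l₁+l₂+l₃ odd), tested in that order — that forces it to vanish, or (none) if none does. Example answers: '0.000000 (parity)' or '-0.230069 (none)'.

m-sum 0 ✓  L=10 even ✓  1≤3≤7 ✓
Π(2lᵢ+1) = 9×7×7 = 441
triangle coeff Δ(4,3,3) = 1/34650
Σ_t [1,3]: t=1:−1/72 t=2:+1/16 t=3:−1/72 = 5/144
(3j)²=2/77 [(4 3 3; 0 0 0)], sign=-1
Σ_t [0,0]: t=0:+1/1152 = 1/1152
(3j)²=1/154 [(4 3 3; 0 -3 3)], sign=+1
⇒ 4πI² = 9/121
I = (-1)√(9/121/(4π)) = -0.07693494
No selection rule forces the value: the integral is nonzero (none).

-0.076935 (none)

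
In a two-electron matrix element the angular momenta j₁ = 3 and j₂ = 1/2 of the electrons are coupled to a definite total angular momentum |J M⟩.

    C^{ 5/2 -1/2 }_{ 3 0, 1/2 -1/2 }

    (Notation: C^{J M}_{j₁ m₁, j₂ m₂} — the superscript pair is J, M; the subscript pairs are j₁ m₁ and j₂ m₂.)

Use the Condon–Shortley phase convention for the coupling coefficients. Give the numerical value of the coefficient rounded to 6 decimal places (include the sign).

+0.654654

√[6·1!5!0!/7! · 3!3!0!1!2!3!] = √(432/7)
  +(−1)^0/∏(0,1,3,0,2,0)! = 1/12  (running 1/12)
⟨..|..⟩ = √(432/7)·(1/12) = +0.654654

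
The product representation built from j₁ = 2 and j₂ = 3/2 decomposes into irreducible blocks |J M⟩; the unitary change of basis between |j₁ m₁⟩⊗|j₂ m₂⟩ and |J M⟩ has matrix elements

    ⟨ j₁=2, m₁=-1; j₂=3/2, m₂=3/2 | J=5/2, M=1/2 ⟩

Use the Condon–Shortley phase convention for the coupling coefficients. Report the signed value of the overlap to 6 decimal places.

−√(27/70) ≈ -0.621059

j₁+j₂−J=1  J+j₁−j₂=3  J−j₁+j₂=2  j₁+j₂+J+1=7
(j₁±m₁, j₂±m₂, J±M) = (1,3,3,0,3,2)
P² = 216/35
sum k=1..1:
  [1] −1/4 = -1/4
S = -1/4
C² = P²·S² = 27/70 ; C = -0.621059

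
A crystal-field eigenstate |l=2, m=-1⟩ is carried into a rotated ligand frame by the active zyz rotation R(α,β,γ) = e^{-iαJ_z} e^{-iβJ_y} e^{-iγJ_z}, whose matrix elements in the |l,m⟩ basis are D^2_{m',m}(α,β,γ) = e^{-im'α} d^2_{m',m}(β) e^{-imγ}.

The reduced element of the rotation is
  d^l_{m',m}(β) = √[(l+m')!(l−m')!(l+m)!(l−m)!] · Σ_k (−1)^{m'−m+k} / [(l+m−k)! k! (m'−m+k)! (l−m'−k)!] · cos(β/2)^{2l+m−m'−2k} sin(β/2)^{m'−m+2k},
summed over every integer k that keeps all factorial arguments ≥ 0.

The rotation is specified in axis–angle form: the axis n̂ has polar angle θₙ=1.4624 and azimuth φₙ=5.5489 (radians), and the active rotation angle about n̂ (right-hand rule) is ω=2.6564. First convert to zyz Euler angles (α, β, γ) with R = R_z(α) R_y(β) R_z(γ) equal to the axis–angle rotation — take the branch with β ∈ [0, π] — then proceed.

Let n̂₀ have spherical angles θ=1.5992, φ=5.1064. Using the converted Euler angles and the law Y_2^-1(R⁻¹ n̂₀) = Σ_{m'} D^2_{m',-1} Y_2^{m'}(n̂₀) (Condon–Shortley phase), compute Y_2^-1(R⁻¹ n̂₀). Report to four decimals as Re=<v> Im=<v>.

Axis–angle → zyz. n̂ = (sinθₙcosφₙ, sinθₙsinφₙ, cosθₙ) = (+0.737953, -0.666124, +0.108184), ω = 2.6564.
R = I cosω + sinω [n̂]ₓ + (1−cosω) n̂n̂ᵀ gives
  R = [+0.141712, -0.976857, -0.160211; -0.875948, -0.048354, -0.479977; +0.461122, +0.208355, -0.862528]
β = atan2(√(R₁₃²+R₂₃²), R₃₃) = 2.611041; α = atan2(R₂₃, R₁₃) mod 2π = 4.390229; γ = atan2(R₃₂, −R₃₁) mod 2π = 2.717207
Need the full column D^2_{m',-1} for m'=−2..2 at α=4.3902, β=2.6110, γ=2.7172.
cos(β/2)=0.262175, sin(β/2)=0.965020
d^2_{-2,-1}: single k=1 term ⇒ +0.034781;  D = +0.016739-0.030488i
d^2_{-1,-1}: k∈[0..1] ⇒ +0.004725 -0.192034 = -0.187309;  D = -0.127203-0.137492i
d^2_{0,-1}: k∈[0..1] ⇒ -0.042598 +0.577134 = +0.534536;  D = -0.487118+0.220101i
d^2_{1,-1}: k∈[0..1] ⇒ +0.192034 -0.867253 = -0.675219;  D = +0.068905+0.671694i
d^2_{2,-1}: single k=0 term ⇒ -0.471228;  D = -0.459877-0.102806i
Y_2^{m'}(θ=1.5992,φ=5.1064) and Σ D·Y over m':
  (+0.0167-0.0305i)·(-0.2722+0.2736i)  (-0.1272-0.1375i)·(-0.0084-0.0203i)  (-0.4871+0.2201i)·(-0.3146+0.0000i)  (+0.0689+0.6717i)·(+0.0084-0.0203i)  (-0.4599-0.1028i)·(-0.2722-0.2736i)
Y_2^-1(R⁻¹ n̂) = +0.266564+0.105443i

Re=0.2666 Im=0.1054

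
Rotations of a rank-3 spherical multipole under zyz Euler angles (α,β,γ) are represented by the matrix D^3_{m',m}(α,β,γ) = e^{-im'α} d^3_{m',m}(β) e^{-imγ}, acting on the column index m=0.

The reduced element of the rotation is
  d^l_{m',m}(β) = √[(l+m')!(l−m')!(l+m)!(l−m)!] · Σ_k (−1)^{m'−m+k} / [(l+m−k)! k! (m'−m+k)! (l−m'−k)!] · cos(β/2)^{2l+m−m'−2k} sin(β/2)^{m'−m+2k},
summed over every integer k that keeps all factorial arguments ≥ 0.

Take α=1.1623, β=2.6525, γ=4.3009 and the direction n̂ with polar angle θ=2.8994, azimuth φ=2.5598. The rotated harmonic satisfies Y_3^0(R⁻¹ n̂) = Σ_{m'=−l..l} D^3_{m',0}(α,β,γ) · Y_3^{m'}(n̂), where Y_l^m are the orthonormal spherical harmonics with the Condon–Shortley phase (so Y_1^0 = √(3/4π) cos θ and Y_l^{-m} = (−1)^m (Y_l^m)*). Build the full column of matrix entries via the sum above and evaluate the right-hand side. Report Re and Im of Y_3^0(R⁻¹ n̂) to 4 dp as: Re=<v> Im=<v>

Need the full column D^3_{m',0} for m'=−3..3 at α=1.1623, β=2.6525, γ=4.3009.
cos(β/2)=0.242116, sin(β/2)=0.970247
d^3_{-3,0}: single k=3 term ⇒ +0.057974;  D = -0.054552-0.019623i
d^3_{-2,0}: k∈[2..3] ⇒ +0.017718 -0.284536 = -0.266818;  D = +0.182615-0.194535i
d^3_{-1,0}: k∈[1..3] ⇒ +0.002796 -0.134720 +0.721152 = +0.589228;  D = +0.234059+0.540746i
d^3_{0,0}: k∈[0..3] ⇒ +0.000201 -0.029114 +0.467541 -0.834247 = -0.395618;  D = -0.395618+0.000000i
d^3_{1,0}: k∈[0..2] ⇒ -0.002796 +0.134720 -0.721152 = -0.589228;  D = -0.234059+0.540746i
d^3_{2,0}: k∈[0..1] ⇒ +0.017718 -0.284536 = -0.266818;  D = +0.182615+0.194535i
d^3_{3,0}: single k=0 term ⇒ -0.057974;  D = +0.054552-0.019623i
Y_3^{m'}(θ=2.8994,φ=2.5598) and Σ D·Y over m':
  (-0.0546-0.0196i)·(+0.0010-0.0057i)  (+0.1826-0.1945i)·(-0.0226-0.0524i)  (+0.2341+0.5407i)·(-0.2404-0.1581i)  (-0.3956+0.0000i)·(-0.6204+0.0000i)  (-0.2341+0.5407i)·(+0.2404-0.1581i)  (+0.1826+0.1945i)·(-0.0226+0.0524i)  (+0.0546-0.0196i)·(-0.0010-0.0057i)
Y_3^0(R⁻¹ n̂) = +0.274929-0.000000i

Re=0.2749 Im=0.0000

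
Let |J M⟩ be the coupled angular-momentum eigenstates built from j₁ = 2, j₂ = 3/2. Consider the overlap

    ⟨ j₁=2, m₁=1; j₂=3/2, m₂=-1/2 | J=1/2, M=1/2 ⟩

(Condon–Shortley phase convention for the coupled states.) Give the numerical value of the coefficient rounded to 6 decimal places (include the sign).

-0.547723

√[2·3!1!0!/5! · 3!1!1!2!1!0!] = √(6/5)
  +(−1)^1/∏(1,2,0,0,1,0)! = -1/2  (running -1/2)
⟨..|..⟩ = √(6/5)·(-1/2) = -0.547723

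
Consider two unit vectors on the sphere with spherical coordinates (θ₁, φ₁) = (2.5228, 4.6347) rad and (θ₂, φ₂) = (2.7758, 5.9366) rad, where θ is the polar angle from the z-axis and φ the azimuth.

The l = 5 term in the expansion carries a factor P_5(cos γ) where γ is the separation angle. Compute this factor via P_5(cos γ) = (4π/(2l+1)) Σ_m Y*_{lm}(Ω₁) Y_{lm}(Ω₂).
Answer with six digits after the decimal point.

Term-by-term m-sum for l=5 (normalisation 4π/11 = 1.142397):
  m=-5: Y*=-0.01154 - 0.02821j  Y=-0.00044 + 0.00268j  product 0.00008 - 0.00002j
  m=-4: Y*=-0.12886 + 0.04139j  Y=-0.00411 - 0.02206j  product 0.00144 + 0.00267j
  m=-3: Y*=0.07753 + 0.32660j  Y=0.05491 + 0.09349j  product -0.02628 + 0.02518j
  m=-2: Y*=0.45459 - 0.07121j  Y=-0.25173 - 0.20911j  product -0.12933 - 0.07713j
  m=-1: Y*=-0.01379 - 0.17715j  Y=0.51304 + 0.18529j  product 0.02575 - 0.09344j
  m=+0: Y*=0.35342 + 0.00000j  Y=-0.20385 + 0.00000j  product -0.07204 + 0.00000j
  m=+1: Y*=0.01379 - 0.17715j  Y=-0.51304 + 0.18529j  product 0.02575 + 0.09344j
  m=+2: Y*=0.45459 + 0.07121j  Y=-0.25173 + 0.20911j  product -0.12933 + 0.07713j
  m=+3: Y*=-0.07753 + 0.32660j  Y=-0.05491 + 0.09349j  product -0.02628 - 0.02518j
  m=+4: Y*=-0.12886 - 0.04139j  Y=-0.00411 + 0.02206j  product 0.00144 - 0.00267j
  m=+5: Y*=0.01154 - 0.02821j  Y=0.00044 + 0.00268j  product 0.00008 + 0.00002j
Accumulated sum -0.32870 + 0.00000j; after 4π/(2l+1) scaling, -0.37551 + 0.00000j ⇒ P_5 = -0.375509

-0.375509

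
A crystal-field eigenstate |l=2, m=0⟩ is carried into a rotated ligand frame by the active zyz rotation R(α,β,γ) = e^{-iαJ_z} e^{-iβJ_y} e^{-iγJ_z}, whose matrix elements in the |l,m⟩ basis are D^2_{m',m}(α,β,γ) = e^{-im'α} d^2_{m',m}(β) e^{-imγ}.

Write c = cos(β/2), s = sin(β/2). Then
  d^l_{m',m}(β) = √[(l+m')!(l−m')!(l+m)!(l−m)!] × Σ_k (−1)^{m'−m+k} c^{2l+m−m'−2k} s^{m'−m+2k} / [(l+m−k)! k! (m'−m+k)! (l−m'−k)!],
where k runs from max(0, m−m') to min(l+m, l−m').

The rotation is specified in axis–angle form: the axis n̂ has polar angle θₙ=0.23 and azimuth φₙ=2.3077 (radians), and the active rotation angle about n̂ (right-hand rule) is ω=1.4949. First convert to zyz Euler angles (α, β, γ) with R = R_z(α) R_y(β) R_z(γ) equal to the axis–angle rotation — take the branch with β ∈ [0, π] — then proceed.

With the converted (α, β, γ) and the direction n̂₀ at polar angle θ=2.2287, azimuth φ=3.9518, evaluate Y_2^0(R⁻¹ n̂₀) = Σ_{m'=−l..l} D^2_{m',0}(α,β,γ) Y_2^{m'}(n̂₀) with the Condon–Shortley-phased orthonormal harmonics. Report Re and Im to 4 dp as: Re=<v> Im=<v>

Re=0.2505 Im=0.0000

Axis–angle → zyz. n̂ = (sinθₙcosφₙ, sinθₙsinφₙ, cosθₙ) = (-0.153200, +0.168829, +0.973666), ω = 1.4949.
R = I cosω + sinω [n̂]ₓ + (1−cosω) n̂n̂ᵀ gives
  R = [+0.097514, -0.994767, +0.030488; +0.946960, +0.102166, +0.304679; -0.306199, -0.000840, +0.951967]
β = atan2(√(R₁₃²+R₂₃²), R₃₃) = 0.311199; α = atan2(R₂₃, R₁₃) mod 2π = 1.471064; γ = atan2(R₃₂, −R₃₁) mod 2π = 6.280442
Need the full column D^2_{m',0} for m'=−2..2 at α=1.4711, β=0.3112, γ=6.2804.
cos(β/2)=0.987919, sin(β/2)=0.154972
d^2_{-2,0}: single k=2 term ⇒ +0.057415;  D = -0.056277+0.011377i
d^2_{-1,0}: k∈[1..2] ⇒ +0.366011 -0.009007 = +0.357004;  D = +0.035546+0.355230i
d^2_{0,0}: k∈[0..2] ⇒ +0.952544 -0.093759 +0.000577 = +0.859362;  D = +0.859362+0.000000i
d^2_{1,0}: k∈[0..1] ⇒ -0.366011 +0.009007 = -0.357004;  D = -0.035546+0.355230i
d^2_{2,0}: single k=0 term ⇒ +0.057415;  D = -0.056277-0.011377i
Y_2^{m'}(θ=2.2287,φ=3.9518) and Σ D·Y over m':
  (-0.0563+0.0114i)·(-0.0120-0.2416i)  (+0.0355+0.3552i)·(+0.2577-0.2708i)  (+0.8594+0.0000i)·(+0.0384+0.0000i)  (-0.0355+0.3552i)·(-0.2577-0.2708i)  (-0.0563-0.0114i)·(-0.0120+0.2416i)
Y_2^0(R⁻¹ n̂) = +0.250514+0.000000i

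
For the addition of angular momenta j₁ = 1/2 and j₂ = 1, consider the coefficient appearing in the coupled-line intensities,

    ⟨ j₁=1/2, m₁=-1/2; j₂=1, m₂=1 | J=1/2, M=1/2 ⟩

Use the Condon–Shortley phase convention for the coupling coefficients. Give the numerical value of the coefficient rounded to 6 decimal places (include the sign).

√[2·1!0!1!/3! · 0!1!2!0!1!0!] = √(2/3)
  +(−1)^1/∏(1,0,0,1,0,0)! = -1  (running -1)
⟨..|..⟩ = √(2/3)·(-1) = -0.816497

-0.816497  (= −√(2/3))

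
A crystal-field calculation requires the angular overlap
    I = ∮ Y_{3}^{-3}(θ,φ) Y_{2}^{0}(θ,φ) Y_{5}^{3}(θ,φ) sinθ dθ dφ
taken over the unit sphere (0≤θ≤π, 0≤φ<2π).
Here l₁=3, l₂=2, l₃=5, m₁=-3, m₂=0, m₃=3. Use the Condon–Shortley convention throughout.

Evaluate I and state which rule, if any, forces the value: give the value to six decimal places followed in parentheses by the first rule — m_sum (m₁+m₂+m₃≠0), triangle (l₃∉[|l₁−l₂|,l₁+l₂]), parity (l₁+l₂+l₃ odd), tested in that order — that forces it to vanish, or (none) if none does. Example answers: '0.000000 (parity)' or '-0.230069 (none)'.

-0.126792 (none)

Rules hold: Σm=0, L=10 even, 1≤5≤5.
N = 7·5·11 = 385
Δ = 0!·6!·4!/11! = 1/2310
Racah Σ t=0..0: t=0:+1/144 = 1/144
⇒ 3j(3 2 5; 0 0 0)² = 10/231, sgn -1
Racah Σ t=0..0: t=0:+1/2880 = 1/2880
⇒ 3j(3 2 5; -3 0 3)² = 2/165, sgn +1
4πI² = N·(3j₀)²·(3jₘ)² = 20/99
I = -1·√(0.20202/4π) = -0.12679218
No selection rule forces the value: the integral is nonzero (none).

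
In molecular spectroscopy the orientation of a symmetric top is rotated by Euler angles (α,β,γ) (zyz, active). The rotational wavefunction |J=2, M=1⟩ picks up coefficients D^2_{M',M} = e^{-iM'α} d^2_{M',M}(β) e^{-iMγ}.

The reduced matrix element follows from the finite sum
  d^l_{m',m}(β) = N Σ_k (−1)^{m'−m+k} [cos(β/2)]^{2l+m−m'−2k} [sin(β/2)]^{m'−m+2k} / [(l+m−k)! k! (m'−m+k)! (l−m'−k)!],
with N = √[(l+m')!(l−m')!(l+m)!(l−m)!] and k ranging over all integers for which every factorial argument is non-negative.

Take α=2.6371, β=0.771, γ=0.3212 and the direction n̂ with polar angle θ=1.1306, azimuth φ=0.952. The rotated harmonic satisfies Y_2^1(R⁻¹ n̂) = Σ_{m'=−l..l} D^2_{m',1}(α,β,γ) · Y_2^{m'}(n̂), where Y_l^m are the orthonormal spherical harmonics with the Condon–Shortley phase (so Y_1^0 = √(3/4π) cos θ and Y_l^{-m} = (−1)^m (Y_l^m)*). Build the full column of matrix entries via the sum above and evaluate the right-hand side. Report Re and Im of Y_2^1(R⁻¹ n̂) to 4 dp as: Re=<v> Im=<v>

Need the full column D^2_{m',1} for m'=−2..2 at α=2.6371, β=0.7710, γ=0.3212.
cos(β/2)=0.926611, sin(β/2)=0.376022
d^2_{-2,1}: single k=3 term ⇒ +0.098530;  D = +0.023479-0.095692i
d^2_{-1,1}: k∈[2..3] ⇒ +0.364203 -0.019992 = +0.344211;  D = -0.233392+0.253001i
d^2_{0,1}: k∈[1..2] ⇒ +0.732793 -0.120674 = +0.612119;  D = +0.580813-0.193249i
d^2_{1,1}: k∈[0..1] ⇒ +0.737206 -0.364203 = +0.373003;  D = -0.366755-0.067987i
d^2_{2,1}: single k=0 term ⇒ -0.598323;  D = -0.462296-0.379832i
Y_2^{m'}(θ=1.1306,φ=0.952) and Σ D·Y over m':
  (+0.0235-0.0957i)·(-0.1034-0.2987i)  (-0.2334+0.2530i)·(+0.1727-0.2426i)  (+0.5808-0.1932i)·(-0.1436+0.0000i)  (-0.3668-0.0680i)·(-0.1727-0.2426i)  (-0.4623-0.3798i)·(-0.1034+0.2987i)
Y_2^1(R⁻¹ n̂) = +0.114783+0.132833i

Re=0.1148 Im=0.1328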